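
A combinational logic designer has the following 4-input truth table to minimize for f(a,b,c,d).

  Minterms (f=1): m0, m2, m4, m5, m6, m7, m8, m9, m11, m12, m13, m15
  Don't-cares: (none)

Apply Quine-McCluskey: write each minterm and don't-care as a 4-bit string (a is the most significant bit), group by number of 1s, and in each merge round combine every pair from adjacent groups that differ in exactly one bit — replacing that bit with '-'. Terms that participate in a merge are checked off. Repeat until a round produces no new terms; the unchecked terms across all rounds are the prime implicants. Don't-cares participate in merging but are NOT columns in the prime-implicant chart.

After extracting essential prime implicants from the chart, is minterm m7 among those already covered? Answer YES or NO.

NO

[col 0] 0000*, 0010*, 0100*, 0101*, 0110*, 0111*, 1000*, 1001*, 1011*, 1100*, 1101*, 1111*
[col 1] -000*, -100*, -101*, -111*, 0-00*, 0-10*, 00-0*, 01-0*, 01-1*, 010-*, 011-*, 1-00*, 1-01*, 1-11*, 10-1*, 100-*, 11-1*, 110-*
[col 2] --00, -1-1, -10-, 0--0, 01--, 1--1, 1-0-
Prime implicants: --00, -1-1, -10-, 0--0, 01--, 1--1, 1-0-
PI chart (minterm → PIs covering it):
  0 | --00,0--0
  2 | 0--0  (sole → essential)
  4 | --00,-10-,0--0,01--
  5 | -1-1,-10-,01--
  6 | 0--0,01--
  7 | -1-1,01--
  8 | --00,1-0-
  9 | 1--1,1-0-
  11 | 1--1  (sole → essential)
  12 | --00,-10-,1-0-
  13 | -1-1,-10-,1--1,1-0-
  15 | -1-1,1--1
Essential prime implicants: 0--0, 1--1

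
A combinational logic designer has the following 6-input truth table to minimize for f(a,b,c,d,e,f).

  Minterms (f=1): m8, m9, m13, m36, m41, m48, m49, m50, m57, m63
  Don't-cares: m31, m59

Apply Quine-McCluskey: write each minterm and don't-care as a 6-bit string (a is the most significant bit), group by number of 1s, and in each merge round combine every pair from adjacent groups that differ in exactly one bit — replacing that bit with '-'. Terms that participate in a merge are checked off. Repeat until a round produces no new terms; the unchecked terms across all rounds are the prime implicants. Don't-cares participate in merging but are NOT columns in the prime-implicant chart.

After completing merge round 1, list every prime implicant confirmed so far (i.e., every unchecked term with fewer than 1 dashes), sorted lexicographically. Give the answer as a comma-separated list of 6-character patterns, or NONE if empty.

100100

[col 0] 001000*, 001001*, 001101*, 011111*, 100100, 101001*, 110000*, 110001*, 110010*, 111001*, 111011*, 111111*
[col 1] -01001, -11111, 001-01, 00100-, 1-1001, 11-001, 1100-0, 11000-, 111-11, 1110-1
Prime implicants: -01001, -11111, 001-01, 00100-, 1-1001, 100100, 11-001, 1100-0, 11000-, 111-11, 1110-1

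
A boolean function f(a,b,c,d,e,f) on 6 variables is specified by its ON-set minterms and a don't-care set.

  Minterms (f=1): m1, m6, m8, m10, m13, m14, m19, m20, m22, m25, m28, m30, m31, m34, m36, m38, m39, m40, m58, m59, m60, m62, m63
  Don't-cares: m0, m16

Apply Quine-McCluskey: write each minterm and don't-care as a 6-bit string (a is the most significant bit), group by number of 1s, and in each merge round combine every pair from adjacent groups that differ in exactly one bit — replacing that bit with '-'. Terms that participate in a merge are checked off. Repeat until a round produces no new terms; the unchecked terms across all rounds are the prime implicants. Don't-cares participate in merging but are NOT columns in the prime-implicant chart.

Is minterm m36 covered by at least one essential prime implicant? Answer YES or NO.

YES

[col 0] 000000*, 000001*, 000110*, 001000*, 001010*, 001101, 001110*, 010000*, 010011, 010100*, 010110*, 011001, 011100*, 011110*, 011111*, 100010*, 100100*, 100110*, 100111*, 101000*, 111010*, 111011*, 111100*, 111110*, 111111*
[col 1] -00110, -01000, -11100*, -11110*, -11111*, 0-0000, 0-0110*, 0-1110*, 00-000, 00-110*, 00000-, 001-10, 0010-0, 01-100*, 01-110*, 010-00, 0101-0*, 0111-0*, 01111-*, 100-10, 1001-0, 10011-, 111-10*, 111-11*, 11101-*, 1111-0*, 11111-*
[col 2] -111-0, -1111-, 0--110, 01-1-0, 111-1-
Prime implicants: -00110, -01000, -111-0, -1111-, 0--110, 0-0000, 00-000, 00000-, 001-10, 0010-0, 001101, 01-1-0, 010-00, 010011, 011001, 100-10, 1001-0, 10011-, 111-1-
PI chart (minterm → PIs covering it):
  1 | 00000-  (sole → essential)
  6 | -00110,0--110
  8 | -01000,00-000,0010-0
  10 | 001-10,0010-0
  13 | 001101  (sole → essential)
  14 | 0--110,001-10
  19 | 010011  (sole → essential)
  20 | 01-1-0,010-00
  22 | 0--110,01-1-0
  25 | 011001  (sole → essential)
  28 | -111-0,01-1-0
  30 | -111-0,-1111-,0--110,01-1-0
  31 | -1111-  (sole → essential)
  34 | 100-10  (sole → essential)
  36 | 1001-0  (sole → essential)
  38 | -00110,100-10,1001-0,10011-
  39 | 10011-  (sole → essential)
  40 | -01000  (sole → essential)
  58 | 111-1-  (sole → essential)
  59 | 111-1-  (sole → essential)
  60 | -111-0  (sole → essential)
  62 | -111-0,-1111-,111-1-
  63 | -1111-,111-1-
Essential prime implicants: -01000, -111-0, -1111-, 00000-, 001101, 010011, 011001, 100-10, 1001-0, 10011-, 111-1-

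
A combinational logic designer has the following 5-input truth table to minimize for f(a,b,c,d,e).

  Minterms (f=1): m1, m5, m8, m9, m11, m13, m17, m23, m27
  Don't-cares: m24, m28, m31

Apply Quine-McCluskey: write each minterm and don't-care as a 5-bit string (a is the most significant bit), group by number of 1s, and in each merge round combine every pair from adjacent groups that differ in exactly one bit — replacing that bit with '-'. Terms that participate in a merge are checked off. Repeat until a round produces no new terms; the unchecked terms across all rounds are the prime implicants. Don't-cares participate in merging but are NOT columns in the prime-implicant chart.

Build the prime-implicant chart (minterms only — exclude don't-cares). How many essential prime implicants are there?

Round 0: 00001✓ 00101✓ 01000✓ 01001✓ 01011✓ 01101✓ 10001✓ 10111✓ 11000✓ 11011✓ 11100✓ 11111✓
Round 1: -0001 -1000 -1011 0-001✓ 0-101✓ 00-01✓ 01-01✓ 010-1 0100- 1-111 11-00 11-11
Round 2: 0--01
PIs = {-0001, -1000, -1011, 0--01, 010-1, 0100-, 1-111, 11-00, 11-11}
Coverage chart:
  m1: -0001,0--01
  m5: 0--01 ←essential
  m8: -1000,0100-
  m9: 0--01,010-1,0100-
  m11: -1011,010-1
  m13: 0--01 ←essential
  m17: -0001 ←essential
  m23: 1-111 ←essential
  m27: -1011,11-11
Essential: -0001, 0--01, 1-111

3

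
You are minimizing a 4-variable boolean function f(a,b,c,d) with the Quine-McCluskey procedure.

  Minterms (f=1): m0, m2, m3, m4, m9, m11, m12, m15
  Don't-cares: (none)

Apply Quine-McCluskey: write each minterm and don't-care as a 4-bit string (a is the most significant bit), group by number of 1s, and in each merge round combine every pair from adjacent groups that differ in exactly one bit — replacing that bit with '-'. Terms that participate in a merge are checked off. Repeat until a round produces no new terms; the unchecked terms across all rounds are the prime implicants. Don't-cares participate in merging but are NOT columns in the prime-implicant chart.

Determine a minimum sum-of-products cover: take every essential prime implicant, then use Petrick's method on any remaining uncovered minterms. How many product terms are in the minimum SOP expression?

Round 0: 0000✓ 0010✓ 0011✓ 0100✓ 1001✓ 1011✓ 1100✓ 1111✓
Round 1: -011 -100 0-00 00-0 001- 1-11 10-1
PIs = {-011, -100, 0-00, 00-0, 001-, 1-11, 10-1}
Coverage chart:
  m0: 0-00,00-0
  m2: 00-0,001-
  m3: -011,001-
  m4: -100,0-00
  m9: 10-1 ←essential
  m11: -011,1-11,10-1
  m12: -100 ←essential
  m15: 1-11 ←essential
Essential: -100, 1-11, 10-1
Petrick residual → -011, 00-0
Min cover (5 terms): b'cd + bc'd' + a'b'd' + acd + ab'd

5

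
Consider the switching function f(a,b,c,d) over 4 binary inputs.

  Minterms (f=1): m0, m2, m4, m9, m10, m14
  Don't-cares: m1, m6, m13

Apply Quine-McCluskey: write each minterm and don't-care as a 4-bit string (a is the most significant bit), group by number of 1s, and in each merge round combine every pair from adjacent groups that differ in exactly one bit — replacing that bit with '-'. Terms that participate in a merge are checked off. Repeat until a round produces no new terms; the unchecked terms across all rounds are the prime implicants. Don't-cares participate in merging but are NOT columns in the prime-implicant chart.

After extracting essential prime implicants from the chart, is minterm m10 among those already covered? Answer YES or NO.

size-2^0 implicants → 0000(✓)  0001(✓)  0010(✓)  0100(✓)  0110(✓)  1001(✓)  1010(✓)  1101(✓)  1110(✓)
size-2^1 implicants → -001  -010(✓)  -110(✓)  0-00(✓)  0-10(✓)  00-0(✓)  000-  01-0(✓)  1-01  1-10(✓)
size-2^2 implicants → --10  0--0
Unchecked terms (primes): --10, -001, 0--0, 000-, 1-01
Minterm coverage:
  m0 ⊆ 0--0,000-
  m2 ⊆ --10,0--0
  m4 ⊆ 0--0 [E]
  m9 ⊆ -001,1-01
  m10 ⊆ --10 [E]
  m14 ⊆ --10 [E]
E = {--10, 0--0}

YES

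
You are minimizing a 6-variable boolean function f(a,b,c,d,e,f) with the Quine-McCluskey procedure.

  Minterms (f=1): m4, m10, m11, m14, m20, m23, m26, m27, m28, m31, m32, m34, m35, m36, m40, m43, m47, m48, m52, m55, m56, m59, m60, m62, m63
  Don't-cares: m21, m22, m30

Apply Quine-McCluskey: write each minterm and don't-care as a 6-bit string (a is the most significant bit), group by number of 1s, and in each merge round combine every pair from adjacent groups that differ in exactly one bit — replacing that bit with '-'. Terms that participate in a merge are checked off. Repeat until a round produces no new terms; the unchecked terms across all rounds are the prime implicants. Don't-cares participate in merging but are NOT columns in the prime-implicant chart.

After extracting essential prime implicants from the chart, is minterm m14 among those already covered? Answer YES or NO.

YES

[col 0] 000100*, 001010*, 001011*, 001110*, 010100*, 010101*, 010110*, 010111*, 011010*, 011011*, 011100*, 011110*, 011111*, 100000*, 100010*, 100011*, 100100*, 101000*, 101011*, 101111*, 110000*, 110100*, 110111*, 111000*, 111011*, 111100*, 111110*, 111111*
[col 1] -00100*, -01011*, -10100*, -10111*, -11011*, -11100*, -11110*, -11111*, 0-0100*, 0-1010*, 0-1011*, 0-1110*, 001-10*, 00101-*, 01-100*, 01-110*, 01-111*, 0101-0*, 0101-1*, 01010-*, 01011-*, 011-10*, 011-11*, 01101-*, 0111-0*, 01111-*, 1-0000*, 1-0100*, 1-1000*, 1-1011*, 1-1111*, 10-000*, 10-011, 100-00*, 1000-0, 10001-, 101-11*, 11-000*, 11-100*, 11-111*, 110-00*, 111-00*, 111-11*, 1111-0*, 11111-*
[col 2] --0100, --1011, -1-100, -1-111, -11-11, -111-0, -1111-, 0-1-10, 0-101-, 01-1-0, 01-11-, 0101--, 011-1-, 1--000, 1-0-00, 1-1-11, 11--00
Prime implicants: --0100, --1011, -1-100, -1-111, -11-11, -111-0, -1111-, 0-1-10, 0-101-, 01-1-0, 01-11-, 0101--, 011-1-, 1--000, 1-0-00, 1-1-11, 10-011, 1000-0, 10001-, 11--00
PI chart (minterm → PIs covering it):
  4 | --0100  (sole → essential)
  10 | 0-1-10,0-101-
  11 | --1011,0-101-
  14 | 0-1-10  (sole → essential)
  20 | --0100,-1-100,01-1-0,0101--
  23 | -1-111,01-11-,0101--
  26 | 0-1-10,0-101-,011-1-
  27 | --1011,-11-11,0-101-,011-1-
  28 | -1-100,-111-0,01-1-0
  31 | -1-111,-11-11,-1111-,01-11-,011-1-
  32 | 1--000,1-0-00,1000-0
  34 | 1000-0,10001-
  35 | 10-011,10001-
  36 | --0100,1-0-00
  40 | 1--000  (sole → essential)
  43 | --1011,1-1-11,10-011
  47 | 1-1-11  (sole → essential)
  48 | 1--000,1-0-00,11--00
  52 | --0100,-1-100,1-0-00,11--00
  55 | -1-111  (sole → essential)
  56 | 1--000,11--00
  59 | --1011,-11-11,1-1-11
  60 | -1-100,-111-0,11--00
  62 | -111-0,-1111-
  63 | -1-111,-11-11,-1111-,1-1-11
Essential prime implicants: --0100, -1-111, 0-1-10, 1--000, 1-1-11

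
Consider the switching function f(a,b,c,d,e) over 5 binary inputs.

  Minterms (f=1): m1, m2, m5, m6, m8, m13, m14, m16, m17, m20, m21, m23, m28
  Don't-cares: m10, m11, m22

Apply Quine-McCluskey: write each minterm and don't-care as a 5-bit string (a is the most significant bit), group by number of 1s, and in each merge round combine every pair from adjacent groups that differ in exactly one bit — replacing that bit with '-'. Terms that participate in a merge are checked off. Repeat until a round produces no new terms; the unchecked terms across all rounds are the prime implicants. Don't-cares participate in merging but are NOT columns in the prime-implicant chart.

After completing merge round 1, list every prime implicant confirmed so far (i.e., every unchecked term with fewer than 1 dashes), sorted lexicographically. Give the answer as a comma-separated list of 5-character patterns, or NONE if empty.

[col 0] 00001*, 00010*, 00101*, 00110*, 01000*, 01010*, 01011*, 01101*, 01110*, 10000*, 10001*, 10100*, 10101*, 10110*, 10111*, 11100*
[col 1] -0001*, -0101*, -0110, 0-010*, 0-101, 0-110*, 00-01*, 00-10*, 01-10*, 010-0, 0101-, 1-100, 10-00*, 10-01*, 1000-*, 101-0*, 101-1*, 1010-*, 1011-*
[col 2] -0-01, 0--10, 10-0-, 101--
Prime implicants: -0-01, -0110, 0--10, 0-101, 010-0, 0101-, 1-100, 10-0-, 101--

NONE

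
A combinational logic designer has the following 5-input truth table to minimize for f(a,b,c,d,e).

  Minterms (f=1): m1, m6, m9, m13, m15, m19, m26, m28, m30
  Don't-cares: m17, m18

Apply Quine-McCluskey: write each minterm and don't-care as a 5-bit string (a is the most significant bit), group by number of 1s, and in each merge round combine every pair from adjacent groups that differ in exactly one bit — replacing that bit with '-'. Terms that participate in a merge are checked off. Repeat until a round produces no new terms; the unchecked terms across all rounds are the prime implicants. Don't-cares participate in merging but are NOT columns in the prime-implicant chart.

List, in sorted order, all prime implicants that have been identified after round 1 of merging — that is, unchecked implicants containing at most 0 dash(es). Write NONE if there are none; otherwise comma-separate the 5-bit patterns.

[col 0] 00001*, 00110, 01001*, 01101*, 01111*, 10001*, 10010*, 10011*, 11010*, 11100*, 11110*
[col 1] -0001, 0-001, 01-01, 011-1, 1-010, 100-1, 1001-, 11-10, 111-0
Prime implicants: -0001, 0-001, 00110, 01-01, 011-1, 1-010, 100-1, 1001-, 11-10, 111-0

00110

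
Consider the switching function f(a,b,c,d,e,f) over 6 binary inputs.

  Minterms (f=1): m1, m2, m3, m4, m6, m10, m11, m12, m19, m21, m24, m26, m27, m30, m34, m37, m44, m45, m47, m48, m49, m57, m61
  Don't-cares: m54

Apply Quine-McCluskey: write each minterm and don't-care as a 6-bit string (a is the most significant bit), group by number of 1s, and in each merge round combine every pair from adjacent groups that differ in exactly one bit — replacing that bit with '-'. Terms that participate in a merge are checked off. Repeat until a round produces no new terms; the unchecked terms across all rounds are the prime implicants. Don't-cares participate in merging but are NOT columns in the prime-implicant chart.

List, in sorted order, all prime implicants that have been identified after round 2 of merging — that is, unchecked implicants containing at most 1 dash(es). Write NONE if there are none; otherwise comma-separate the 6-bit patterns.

[col 0] 000001*, 000010*, 000011*, 000100*, 000110*, 001010*, 001011*, 001100*, 010011*, 010101, 011000*, 011010*, 011011*, 011110*, 100010*, 100101*, 101100*, 101101*, 101111*, 110000*, 110001*, 110110, 111001*, 111101*
[col 1] -00010, -01100, 0-0011*, 0-1010*, 0-1011*, 00-010*, 00-011*, 00-100, 000-10, 0000-1, 00001-*, 0001-0, 00101-*, 01-011*, 011-10, 0110-0, 01101-*, 1-1101, 10-101, 1011-1, 10110-, 11-001, 11000-, 111-01
[col 2] 0--011, 0-101-, 00-01-
Prime implicants: -00010, -01100, 0--011, 0-101-, 00-01-, 00-100, 000-10, 0000-1, 0001-0, 010101, 011-10, 0110-0, 1-1101, 10-101, 1011-1, 10110-, 11-001, 11000-, 110110, 111-01

-00010, -01100, 00-100, 000-10, 0000-1, 0001-0, 010101, 011-10, 0110-0, 1-1101, 10-101, 1011-1, 10110-, 11-001, 11000-, 110110, 111-01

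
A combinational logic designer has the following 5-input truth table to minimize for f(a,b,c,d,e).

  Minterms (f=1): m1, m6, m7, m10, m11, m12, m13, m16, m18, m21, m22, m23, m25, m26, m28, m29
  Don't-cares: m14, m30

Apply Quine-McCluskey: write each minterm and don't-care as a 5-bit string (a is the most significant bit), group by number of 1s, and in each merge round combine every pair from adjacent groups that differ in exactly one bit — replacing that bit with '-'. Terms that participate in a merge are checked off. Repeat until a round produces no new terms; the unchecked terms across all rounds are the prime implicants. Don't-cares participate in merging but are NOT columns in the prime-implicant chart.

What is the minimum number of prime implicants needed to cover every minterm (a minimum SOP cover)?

8

[col 0] 00001, 00110*, 00111*, 01010*, 01011*, 01100*, 01101*, 01110*, 10000*, 10010*, 10101*, 10110*, 10111*, 11001*, 11010*, 11100*, 11101*, 11110*
[col 1] -0110*, -0111*, -1010*, -1100*, -1101*, -1110*, 0-110*, 0011-*, 01-10*, 0101-, 011-0*, 0110-*, 1-010*, 1-101, 1-110*, 10-10*, 100-0, 101-1, 1011-*, 11-01, 11-10*, 111-0*, 1110-*
[col 2] --110, -011-, -1-10, -11-0, -110-, 1--10
Prime implicants: --110, -011-, -1-10, -11-0, -110-, 00001, 0101-, 1--10, 1-101, 100-0, 101-1, 11-01
PI chart (minterm → PIs covering it):
  1 | 00001  (sole → essential)
  6 | --110,-011-
  7 | -011-  (sole → essential)
  10 | -1-10,0101-
  11 | 0101-  (sole → essential)
  12 | -11-0,-110-
  13 | -110-  (sole → essential)
  16 | 100-0  (sole → essential)
  18 | 1--10,100-0
  21 | 1-101,101-1
  22 | --110,-011-,1--10
  23 | -011-,101-1
  25 | 11-01  (sole → essential)
  26 | -1-10,1--10
  28 | -11-0,-110-
  29 | -110-,1-101,11-01
Essential prime implicants: -011-, -110-, 00001, 0101-, 100-0, 11-01
Petrick residual → -1-10, 1-101
Minimum SOP uses 8 PIs: b'cd + bde' + bcd' + a'b'c'd'e + a'bc'd + acd'e + ab'c'e' + abd'e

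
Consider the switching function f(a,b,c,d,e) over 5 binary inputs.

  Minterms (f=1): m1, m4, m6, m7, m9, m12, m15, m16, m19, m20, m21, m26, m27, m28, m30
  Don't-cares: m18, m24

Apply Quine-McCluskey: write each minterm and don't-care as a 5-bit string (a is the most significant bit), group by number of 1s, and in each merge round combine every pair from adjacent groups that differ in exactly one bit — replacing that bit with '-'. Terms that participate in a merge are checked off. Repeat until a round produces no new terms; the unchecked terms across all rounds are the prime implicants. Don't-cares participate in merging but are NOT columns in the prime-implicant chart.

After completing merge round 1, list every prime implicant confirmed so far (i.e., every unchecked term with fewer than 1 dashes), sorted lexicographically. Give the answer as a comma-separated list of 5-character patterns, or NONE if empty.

Round 0: 00001✓ 00100✓ 00110✓ 00111✓ 01001✓ 01100✓ 01111✓ 10000✓ 10010✓ 10011✓ 10100✓ 10101✓ 11000✓ 11010✓ 11011✓ 11100✓ 11110✓
Round 1: -0100✓ -1100✓ 0-001 0-100✓ 0-111 001-0 0011- 1-000✓ 1-010✓ 1-011✓ 1-100✓ 10-00✓ 100-0✓ 1001-✓ 1010- 11-00✓ 11-10✓ 110-0✓ 1101-✓ 111-0✓
Round 2: --100 1--00 1-0-0 1-01- 11--0
PIs = {--100, 0-001, 0-111, 001-0, 0011-, 1--00, 1-0-0, 1-01-, 1010-, 11--0}

NONE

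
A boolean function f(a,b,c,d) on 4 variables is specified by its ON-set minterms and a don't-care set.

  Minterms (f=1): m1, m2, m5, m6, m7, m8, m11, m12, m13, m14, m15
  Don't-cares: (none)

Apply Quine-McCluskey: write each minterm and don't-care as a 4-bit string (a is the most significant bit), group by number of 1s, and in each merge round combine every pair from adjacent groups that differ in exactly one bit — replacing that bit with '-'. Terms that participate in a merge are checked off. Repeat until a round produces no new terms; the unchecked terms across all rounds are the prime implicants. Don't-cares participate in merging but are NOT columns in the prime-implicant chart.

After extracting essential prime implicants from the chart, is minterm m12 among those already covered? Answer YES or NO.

YES

[col 0] 0001*, 0010*, 0101*, 0110*, 0111*, 1000*, 1011*, 1100*, 1101*, 1110*, 1111*
[col 1] -101*, -110*, -111*, 0-01, 0-10, 01-1*, 011-*, 1-00, 1-11, 11-0*, 11-1*, 110-*, 111-*
[col 2] -1-1, -11-, 11--
Prime implicants: -1-1, -11-, 0-01, 0-10, 1-00, 1-11, 11--
PI chart (minterm → PIs covering it):
  1 | 0-01  (sole → essential)
  2 | 0-10  (sole → essential)
  5 | -1-1,0-01
  6 | -11-,0-10
  7 | -1-1,-11-
  8 | 1-00  (sole → essential)
  11 | 1-11  (sole → essential)
  12 | 1-00,11--
  13 | -1-1,11--
  14 | -11-,11--
  15 | -1-1,-11-,1-11,11--
Essential prime implicants: 0-01, 0-10, 1-00, 1-11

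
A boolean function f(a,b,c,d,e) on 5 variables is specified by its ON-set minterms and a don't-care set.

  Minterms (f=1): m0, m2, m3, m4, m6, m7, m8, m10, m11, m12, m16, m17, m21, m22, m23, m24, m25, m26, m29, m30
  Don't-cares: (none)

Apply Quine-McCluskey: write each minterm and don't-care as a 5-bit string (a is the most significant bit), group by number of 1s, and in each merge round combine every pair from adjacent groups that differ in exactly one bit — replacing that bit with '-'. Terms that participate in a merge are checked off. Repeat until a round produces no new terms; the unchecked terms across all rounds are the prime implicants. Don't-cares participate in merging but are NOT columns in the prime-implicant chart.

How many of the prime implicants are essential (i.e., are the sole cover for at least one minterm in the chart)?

3

size-2^0 implicants → 00000(✓)  00010(✓)  00011(✓)  00100(✓)  00110(✓)  00111(✓)  01000(✓)  01010(✓)  01011(✓)  01100(✓)  10000(✓)  10001(✓)  10101(✓)  10110(✓)  10111(✓)  11000(✓)  11001(✓)  11010(✓)  11101(✓)  11110(✓)
size-2^1 implicants → -0000(✓)  -0110(✓)  -0111(✓)  -1000(✓)  -1010(✓)  0-000(✓)  0-010(✓)  0-011(✓)  0-100(✓)  00-00(✓)  00-10(✓)  00-11(✓)  000-0(✓)  0001-(✓)  001-0(✓)  0011-(✓)  01-00(✓)  010-0(✓)  0101-(✓)  1-000(✓)  1-001(✓)  1-101(✓)  1-110  10-01(✓)  1000-(✓)  101-1  1011-(✓)  11-01(✓)  11-10  110-0(✓)  1100-(✓)
size-2^2 implicants → --000  -011-  -10-0  0--00  0-0-0  0-01-  00--0  00-1-  1--01  1-00-
Unchecked terms (primes): --000, -011-, -10-0, 0--00, 0-0-0, 0-01-, 00--0, 00-1-, 1--01, 1-00-, 1-110, 101-1, 11-10
Minterm coverage:
  m0 ⊆ --000,0--00,0-0-0,00--0
  m2 ⊆ 0-0-0,0-01-,00--0,00-1-
  m3 ⊆ 0-01-,00-1-
  m4 ⊆ 0--00,00--0
  m6 ⊆ -011-,00--0,00-1-
  m7 ⊆ -011-,00-1-
  m8 ⊆ --000,-10-0,0--00,0-0-0
  m10 ⊆ -10-0,0-0-0,0-01-
  m11 ⊆ 0-01- [E]
  m12 ⊆ 0--00 [E]
  m16 ⊆ --000,1-00-
  m17 ⊆ 1--01,1-00-
  m21 ⊆ 1--01,101-1
  m22 ⊆ -011-,1-110
  m23 ⊆ -011-,101-1
  m24 ⊆ --000,-10-0,1-00-
  m25 ⊆ 1--01,1-00-
  m26 ⊆ -10-0,11-10
  m29 ⊆ 1--01 [E]
  m30 ⊆ 1-110,11-10
E = {0--00, 0-01-, 1--01}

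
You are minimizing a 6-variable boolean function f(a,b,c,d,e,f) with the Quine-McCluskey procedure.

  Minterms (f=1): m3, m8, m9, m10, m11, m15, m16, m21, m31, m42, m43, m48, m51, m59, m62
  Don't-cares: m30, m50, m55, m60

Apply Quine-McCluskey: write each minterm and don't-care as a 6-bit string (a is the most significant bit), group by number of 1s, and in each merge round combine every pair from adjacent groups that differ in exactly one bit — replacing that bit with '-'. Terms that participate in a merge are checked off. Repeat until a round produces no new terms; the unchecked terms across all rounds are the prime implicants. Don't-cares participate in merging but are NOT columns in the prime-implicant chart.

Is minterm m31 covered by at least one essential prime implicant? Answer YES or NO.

NO

Round 0: 000011✓ 001000✓ 001001✓ 001010✓ 001011✓ 001111✓ 010000✓ 010101 011110✓ 011111✓ 101010✓ 101011✓ 110000✓ 110010✓ 110011✓ 110111✓ 111011✓ 111100✓ 111110✓
Round 1: -01010✓ -01011✓ -10000 -11110 0-1111 00-011 001-11 0010-0✓ 0010-1✓ 00100-✓ 00101-✓ 01111- 1-1011 10101-✓ 11-011 110-11 1100-0 11001- 1111-0
Round 2: -0101- 0010--
PIs = {-0101-, -10000, -11110, 0-1111, 00-011, 001-11, 0010--, 010101, 01111-, 1-1011, 11-011, 110-11, 1100-0, 11001-, 1111-0}
Coverage chart:
  m3: 00-011 ←essential
  m8: 0010-- ←essential
  m9: 0010-- ←essential
  m10: -0101-,0010--
  m11: -0101-,00-011,001-11,0010--
  m15: 0-1111,001-11
  m16: -10000 ←essential
  m21: 010101 ←essential
  m31: 0-1111,01111-
  m42: -0101- ←essential
  m43: -0101-,1-1011
  m48: -10000,1100-0
  m51: 11-011,110-11,11001-
  m59: 1-1011,11-011
  m62: -11110,1111-0
Essential: -0101-, -10000, 00-011, 0010--, 010101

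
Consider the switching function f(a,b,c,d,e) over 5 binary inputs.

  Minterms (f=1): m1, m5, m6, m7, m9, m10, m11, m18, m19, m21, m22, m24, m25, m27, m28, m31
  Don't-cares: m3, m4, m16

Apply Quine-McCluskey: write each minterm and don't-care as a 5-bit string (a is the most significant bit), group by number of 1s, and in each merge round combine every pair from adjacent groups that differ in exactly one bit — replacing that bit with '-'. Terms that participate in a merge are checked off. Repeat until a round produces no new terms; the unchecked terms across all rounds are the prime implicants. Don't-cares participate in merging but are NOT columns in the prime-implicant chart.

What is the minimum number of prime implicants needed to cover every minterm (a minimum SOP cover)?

8

[col 0] 00001*, 00011*, 00100*, 00101*, 00110*, 00111*, 01001*, 01010*, 01011*, 10000*, 10010*, 10011*, 10101*, 10110*, 11000*, 11001*, 11011*, 11100*, 11111*
[col 1] -0011*, -0101, -0110, -1001*, -1011*, 0-001*, 0-011*, 00-01*, 00-11*, 000-1*, 001-0*, 001-1*, 0010-*, 0011-*, 010-1*, 0101-, 1-000, 1-011*, 10-10, 100-0, 1001-, 11-00, 11-11, 110-1*, 1100-
[col 2] --011, -10-1, 0-0-1, 00--1, 001--
Prime implicants: --011, -0101, -0110, -10-1, 0-0-1, 00--1, 001--, 0101-, 1-000, 10-10, 100-0, 1001-, 11-00, 11-11, 1100-
PI chart (minterm → PIs covering it):
  1 | 0-0-1,00--1
  5 | -0101,00--1,001--
  6 | -0110,001--
  7 | 00--1,001--
  9 | -10-1,0-0-1
  10 | 0101-  (sole → essential)
  11 | --011,-10-1,0-0-1,0101-
  18 | 10-10,100-0,1001-
  19 | --011,1001-
  21 | -0101  (sole → essential)
  22 | -0110,10-10
  24 | 1-000,11-00,1100-
  25 | -10-1,1100-
  27 | --011,-10-1,11-11
  28 | 11-00  (sole → essential)
  31 | 11-11  (sole → essential)
Essential prime implicants: -0101, 0101-, 11-00, 11-11
Petrick residual → -0110, -10-1, 00--1, 1001-
Minimum SOP uses 8 PIs: b'cd'e + b'cde' + bc'e + a'b'e + a'bc'd + ab'c'd + abd'e' + abde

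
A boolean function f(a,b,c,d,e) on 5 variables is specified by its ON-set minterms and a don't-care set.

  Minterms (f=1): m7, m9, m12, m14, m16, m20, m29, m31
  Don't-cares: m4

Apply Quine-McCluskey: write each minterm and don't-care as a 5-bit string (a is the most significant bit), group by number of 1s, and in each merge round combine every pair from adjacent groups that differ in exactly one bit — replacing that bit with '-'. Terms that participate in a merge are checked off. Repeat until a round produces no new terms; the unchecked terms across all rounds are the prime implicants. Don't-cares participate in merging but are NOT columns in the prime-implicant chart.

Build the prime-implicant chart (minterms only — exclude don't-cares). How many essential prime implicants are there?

[col 0] 00100*, 00111, 01001, 01100*, 01110*, 10000*, 10100*, 11101*, 11111*
[col 1] -0100, 0-100, 011-0, 10-00, 111-1
Prime implicants: -0100, 0-100, 00111, 01001, 011-0, 10-00, 111-1
PI chart (minterm → PIs covering it):
  7 | 00111  (sole → essential)
  9 | 01001  (sole → essential)
  12 | 0-100,011-0
  14 | 011-0  (sole → essential)
  16 | 10-00  (sole → essential)
  20 | -0100,10-00
  29 | 111-1  (sole → essential)
  31 | 111-1  (sole → essential)
Essential prime implicants: 00111, 01001, 011-0, 10-00, 111-1

5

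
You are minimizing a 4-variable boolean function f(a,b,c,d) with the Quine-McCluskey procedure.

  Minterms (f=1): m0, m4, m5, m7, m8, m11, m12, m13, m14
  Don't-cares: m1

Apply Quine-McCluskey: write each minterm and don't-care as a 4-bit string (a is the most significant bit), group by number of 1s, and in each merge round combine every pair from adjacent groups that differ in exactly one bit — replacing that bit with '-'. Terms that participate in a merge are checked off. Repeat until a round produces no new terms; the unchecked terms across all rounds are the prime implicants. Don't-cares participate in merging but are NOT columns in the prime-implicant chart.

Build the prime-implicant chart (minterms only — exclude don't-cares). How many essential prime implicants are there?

5

size-2^0 implicants → 0000(✓)  0001(✓)  0100(✓)  0101(✓)  0111(✓)  1000(✓)  1011  1100(✓)  1101(✓)  1110(✓)
size-2^1 implicants → -000(✓)  -100(✓)  -101(✓)  0-00(✓)  0-01(✓)  000-(✓)  01-1  010-(✓)  1-00(✓)  11-0  110-(✓)
size-2^2 implicants → --00  -10-  0-0-
Unchecked terms (primes): --00, -10-, 0-0-, 01-1, 1011, 11-0
Minterm coverage:
  m0 ⊆ --00,0-0-
  m4 ⊆ --00,-10-,0-0-
  m5 ⊆ -10-,0-0-,01-1
  m7 ⊆ 01-1 [E]
  m8 ⊆ --00 [E]
  m11 ⊆ 1011 [E]
  m12 ⊆ --00,-10-,11-0
  m13 ⊆ -10- [E]
  m14 ⊆ 11-0 [E]
E = {--00, -10-, 01-1, 1011, 11-0}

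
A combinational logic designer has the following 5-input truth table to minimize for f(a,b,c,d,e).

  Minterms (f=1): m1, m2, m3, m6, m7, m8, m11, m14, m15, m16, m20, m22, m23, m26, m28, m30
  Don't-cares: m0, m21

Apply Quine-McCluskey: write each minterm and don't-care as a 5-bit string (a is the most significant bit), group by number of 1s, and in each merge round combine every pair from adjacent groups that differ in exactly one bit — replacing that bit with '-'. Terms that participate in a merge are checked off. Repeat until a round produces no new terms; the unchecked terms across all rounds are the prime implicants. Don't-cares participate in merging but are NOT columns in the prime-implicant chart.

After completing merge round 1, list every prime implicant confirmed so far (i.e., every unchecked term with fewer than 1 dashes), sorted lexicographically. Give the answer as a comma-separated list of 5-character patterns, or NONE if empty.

NONE

[col 0] 00000*, 00001*, 00010*, 00011*, 00110*, 00111*, 01000*, 01011*, 01110*, 01111*, 10000*, 10100*, 10101*, 10110*, 10111*, 11010*, 11100*, 11110*
[col 1] -0000, -0110*, -0111*, -1110*, 0-000, 0-011*, 0-110*, 0-111*, 00-10*, 00-11*, 000-0*, 000-1*, 0000-*, 0001-*, 0011-*, 01-11*, 0111-*, 1-100*, 1-110*, 10-00, 101-0*, 101-1*, 1010-*, 1011-*, 11-10, 111-0*
[col 2] --110, -011-, 0--11, 0-11-, 00-1-, 000--, 1-1-0, 101--
Prime implicants: --110, -0000, -011-, 0--11, 0-000, 0-11-, 00-1-, 000--, 1-1-0, 10-00, 101--, 11-10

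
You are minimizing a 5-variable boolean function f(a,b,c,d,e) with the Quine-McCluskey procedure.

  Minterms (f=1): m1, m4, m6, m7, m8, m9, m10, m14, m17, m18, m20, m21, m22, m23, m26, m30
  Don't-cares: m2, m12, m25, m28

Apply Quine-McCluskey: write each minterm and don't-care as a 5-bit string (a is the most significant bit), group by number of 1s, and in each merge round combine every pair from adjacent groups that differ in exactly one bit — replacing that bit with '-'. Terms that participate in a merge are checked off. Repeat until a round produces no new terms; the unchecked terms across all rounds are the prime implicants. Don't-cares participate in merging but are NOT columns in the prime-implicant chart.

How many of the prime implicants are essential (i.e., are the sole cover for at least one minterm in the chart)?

Round 0: 00001✓ 00010✓ 00100✓ 00110✓ 00111✓ 01000✓ 01001✓ 01010✓ 01100✓ 01110✓ 10001✓ 10010✓ 10100✓ 10101✓ 10110✓ 10111✓ 11001✓ 11010✓ 11100✓ 11110✓
Round 1: -0001✓ -0010✓ -0100✓ -0110✓ -0111✓ -1001✓ -1010✓ -1100✓ -1110✓ 0-001✓ 0-010✓ 0-100✓ 0-110✓ 00-10✓ 001-0✓ 0011-✓ 01-00✓ 01-10✓ 010-0✓ 0100- 011-0✓ 1-001✓ 1-010✓ 1-100✓ 1-110✓ 10-01 10-10✓ 101-0✓ 101-1✓ 1010-✓ 1011-✓ 11-10✓ 111-0✓
Round 2: --001 --010✓ --100✓ --110✓ -0-10✓ -01-0✓ -011- -1-10✓ -11-0✓ 0--10✓ 0-1-0✓ 01--0 1--10✓ 1-1-0✓ 101--
Round 3: ---10 --1-0
PIs = {---10, --001, --1-0, -011-, 01--0, 0100-, 10-01, 101--}
Coverage chart:
  m1: --001 ←essential
  m4: --1-0 ←essential
  m6: ---10,--1-0,-011-
  m7: -011- ←essential
  m8: 01--0,0100-
  m9: --001,0100-
  m10: ---10,01--0
  m14: ---10,--1-0,01--0
  m17: --001,10-01
  m18: ---10 ←essential
  m20: --1-0,101--
  m21: 10-01,101--
  m22: ---10,--1-0,-011-,101--
  m23: -011-,101--
  m26: ---10 ←essential
  m30: ---10,--1-0
Essential: ---10, --001, --1-0, -011-

4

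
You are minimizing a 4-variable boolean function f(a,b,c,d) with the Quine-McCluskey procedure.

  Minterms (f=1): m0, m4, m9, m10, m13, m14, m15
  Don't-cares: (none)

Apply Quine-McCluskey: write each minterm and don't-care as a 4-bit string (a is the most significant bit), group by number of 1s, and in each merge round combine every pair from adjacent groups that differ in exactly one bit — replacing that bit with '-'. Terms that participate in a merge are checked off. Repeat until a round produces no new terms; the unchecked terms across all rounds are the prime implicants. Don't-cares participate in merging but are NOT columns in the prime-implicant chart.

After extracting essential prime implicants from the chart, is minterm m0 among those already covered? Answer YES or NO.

size-2^0 implicants → 0000(✓)  0100(✓)  1001(✓)  1010(✓)  1101(✓)  1110(✓)  1111(✓)
size-2^1 implicants → 0-00  1-01  1-10  11-1  111-
Unchecked terms (primes): 0-00, 1-01, 1-10, 11-1, 111-
Minterm coverage:
  m0 ⊆ 0-00 [E]
  m4 ⊆ 0-00 [E]
  m9 ⊆ 1-01 [E]
  m10 ⊆ 1-10 [E]
  m13 ⊆ 1-01,11-1
  m14 ⊆ 1-10,111-
  m15 ⊆ 11-1,111-
E = {0-00, 1-01, 1-10}

YES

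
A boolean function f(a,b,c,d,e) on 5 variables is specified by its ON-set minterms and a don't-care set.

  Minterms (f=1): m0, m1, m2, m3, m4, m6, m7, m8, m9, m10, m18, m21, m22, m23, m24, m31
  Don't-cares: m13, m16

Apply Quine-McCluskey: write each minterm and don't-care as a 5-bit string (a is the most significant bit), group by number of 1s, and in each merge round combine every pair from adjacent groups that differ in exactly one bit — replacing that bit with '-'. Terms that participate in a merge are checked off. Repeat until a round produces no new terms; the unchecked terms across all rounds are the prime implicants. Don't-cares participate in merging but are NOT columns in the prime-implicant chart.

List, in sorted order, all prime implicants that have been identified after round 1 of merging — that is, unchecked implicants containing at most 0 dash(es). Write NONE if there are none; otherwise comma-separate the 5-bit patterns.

NONE

Round 0: 00000✓ 00001✓ 00010✓ 00011✓ 00100✓ 00110✓ 00111✓ 01000✓ 01001✓ 01010✓ 01101✓ 10000✓ 10010✓ 10101✓ 10110✓ 10111✓ 11000✓ 11111✓
Round 1: -0000✓ -0010✓ -0110✓ -0111✓ -1000✓ 0-000✓ 0-001✓ 0-010✓ 00-00✓ 00-10✓ 00-11✓ 000-0✓ 000-1✓ 0000-✓ 0001-✓ 001-0✓ 0011-✓ 01-01 010-0✓ 0100-✓ 1-000✓ 1-111 10-10✓ 100-0✓ 101-1 1011-✓
Round 2: --000 -0-10 -00-0 -011- 0-0-0 0-00- 00--0 00-1- 000--
PIs = {--000, -0-10, -00-0, -011-, 0-0-0, 0-00-, 00--0, 00-1-, 000--, 01-01, 1-111, 101-1}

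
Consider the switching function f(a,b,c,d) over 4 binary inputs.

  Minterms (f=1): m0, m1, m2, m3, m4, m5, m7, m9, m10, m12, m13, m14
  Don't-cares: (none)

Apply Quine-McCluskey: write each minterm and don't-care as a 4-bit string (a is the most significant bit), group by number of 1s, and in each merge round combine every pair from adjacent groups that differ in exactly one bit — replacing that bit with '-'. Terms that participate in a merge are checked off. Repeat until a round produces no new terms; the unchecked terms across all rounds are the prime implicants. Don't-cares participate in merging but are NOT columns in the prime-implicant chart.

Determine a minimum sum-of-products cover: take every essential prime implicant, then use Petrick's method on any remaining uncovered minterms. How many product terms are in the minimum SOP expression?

5

[col 0] 0000*, 0001*, 0010*, 0011*, 0100*, 0101*, 0111*, 1001*, 1010*, 1100*, 1101*, 1110*
[col 1] -001*, -010, -100*, -101*, 0-00*, 0-01*, 0-11*, 00-0*, 00-1*, 000-*, 001-*, 01-1*, 010-*, 1-01*, 1-10, 11-0, 110-*
[col 2] --01, -10-, 0--1, 0-0-, 00--
Prime implicants: --01, -010, -10-, 0--1, 0-0-, 00--, 1-10, 11-0
PI chart (minterm → PIs covering it):
  0 | 0-0-,00--
  1 | --01,0--1,0-0-,00--
  2 | -010,00--
  3 | 0--1,00--
  4 | -10-,0-0-
  5 | --01,-10-,0--1,0-0-
  7 | 0--1  (sole → essential)
  9 | --01  (sole → essential)
  10 | -010,1-10
  12 | -10-,11-0
  13 | --01,-10-
  14 | 1-10,11-0
Essential prime implicants: --01, 0--1
Petrick residual → -010, 0-0-, 11-0
Minimum SOP uses 5 PIs: c'd + b'cd' + a'd + a'c' + abd'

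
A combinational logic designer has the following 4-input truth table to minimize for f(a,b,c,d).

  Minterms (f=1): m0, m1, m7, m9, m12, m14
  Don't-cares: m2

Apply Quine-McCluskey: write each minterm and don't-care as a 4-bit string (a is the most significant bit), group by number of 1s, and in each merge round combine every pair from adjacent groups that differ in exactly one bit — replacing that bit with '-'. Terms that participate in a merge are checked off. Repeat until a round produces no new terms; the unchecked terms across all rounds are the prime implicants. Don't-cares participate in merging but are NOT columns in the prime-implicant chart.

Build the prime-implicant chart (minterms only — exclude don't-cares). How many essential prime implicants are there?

Round 0: 0000✓ 0001✓ 0010✓ 0111 1001✓ 1100✓ 1110✓
Round 1: -001 00-0 000- 11-0
PIs = {-001, 00-0, 000-, 0111, 11-0}
Coverage chart:
  m0: 00-0,000-
  m1: -001,000-
  m7: 0111 ←essential
  m9: -001 ←essential
  m12: 11-0 ←essential
  m14: 11-0 ←essential
Essential: -001, 0111, 11-0

3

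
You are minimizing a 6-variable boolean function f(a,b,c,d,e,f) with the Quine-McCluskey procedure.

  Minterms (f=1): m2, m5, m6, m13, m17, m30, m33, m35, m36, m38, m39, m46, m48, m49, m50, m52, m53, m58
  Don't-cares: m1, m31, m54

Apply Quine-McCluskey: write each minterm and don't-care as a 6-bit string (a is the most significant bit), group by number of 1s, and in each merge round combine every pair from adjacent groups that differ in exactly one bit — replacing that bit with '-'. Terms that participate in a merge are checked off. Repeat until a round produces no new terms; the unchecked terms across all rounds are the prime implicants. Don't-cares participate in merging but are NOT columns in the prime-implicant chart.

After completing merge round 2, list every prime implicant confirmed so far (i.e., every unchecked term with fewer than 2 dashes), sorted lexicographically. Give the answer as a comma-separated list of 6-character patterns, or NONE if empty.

Round 0: 000001✓ 000010✓ 000101✓ 000110✓ 001101✓ 010001✓ 011110✓ 011111✓ 100001✓ 100011✓ 100100✓ 100110✓ 100111✓ 101110✓ 110000✓ 110001✓ 110010✓ 110100✓ 110101✓ 110110✓ 111010✓
Round 1: -00001✓ -00110 -10001✓ 0-0001✓ 00-101 000-01 000-10 01111- 1-0001✓ 1-0100✓ 1-0110✓ 10-110 100-11 1000-1 1001-0✓ 10011- 11-010 110-00✓ 110-01✓ 110-10✓ 1100-0✓ 11000-✓ 1101-0✓ 11010-✓
Round 2: --0001 1-01-0 110--0 110-0-
PIs = {--0001, -00110, 00-101, 000-01, 000-10, 01111-, 1-01-0, 10-110, 100-11, 1000-1, 10011-, 11-010, 110--0, 110-0-}

-00110, 00-101, 000-01, 000-10, 01111-, 10-110, 100-11, 1000-1, 10011-, 11-010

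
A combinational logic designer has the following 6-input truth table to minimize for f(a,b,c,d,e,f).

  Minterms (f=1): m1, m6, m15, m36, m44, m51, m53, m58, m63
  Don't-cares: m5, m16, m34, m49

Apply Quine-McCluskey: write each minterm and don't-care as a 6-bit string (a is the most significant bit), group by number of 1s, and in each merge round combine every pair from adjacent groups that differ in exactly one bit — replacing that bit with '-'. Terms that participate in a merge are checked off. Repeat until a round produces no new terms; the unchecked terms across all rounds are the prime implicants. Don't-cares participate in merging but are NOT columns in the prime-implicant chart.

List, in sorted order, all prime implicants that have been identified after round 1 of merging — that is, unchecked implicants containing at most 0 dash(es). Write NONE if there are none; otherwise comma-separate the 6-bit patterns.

000110, 001111, 010000, 100010, 111010, 111111

[col 0] 000001*, 000101*, 000110, 001111, 010000, 100010, 100100*, 101100*, 110001*, 110011*, 110101*, 111010, 111111
[col 1] 000-01, 10-100, 110-01, 1100-1
Prime implicants: 000-01, 000110, 001111, 010000, 10-100, 100010, 110-01, 1100-1, 111010, 111111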